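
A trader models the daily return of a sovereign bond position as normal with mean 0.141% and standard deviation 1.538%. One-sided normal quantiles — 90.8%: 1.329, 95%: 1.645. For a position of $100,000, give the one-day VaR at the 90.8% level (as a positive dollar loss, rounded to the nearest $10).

VaR = −μ + z·σ = −(0.141%) + 1.329 × 1.538% = 1.903%.
On $100,000: 0.01903 × $100,000 = $1,903.

$1,900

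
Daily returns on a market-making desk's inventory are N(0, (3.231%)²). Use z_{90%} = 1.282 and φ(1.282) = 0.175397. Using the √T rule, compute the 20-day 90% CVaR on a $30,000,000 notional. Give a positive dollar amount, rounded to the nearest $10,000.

σ_{20d} = 3.231% × √20 = 14.449%.
ES multiplier = φ(z)/(1−α) = 0.175397/0.1 = 1.754.
ES = 14.449% × 1.754 = 25.344%; on $30,000,000: $7,603,200.

$7,600,000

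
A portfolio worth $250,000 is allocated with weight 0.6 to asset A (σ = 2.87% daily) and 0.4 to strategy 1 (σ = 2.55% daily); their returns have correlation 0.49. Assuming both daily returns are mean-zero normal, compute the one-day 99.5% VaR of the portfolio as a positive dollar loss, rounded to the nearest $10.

σ_p² = 0.6²·2.87² + 0.4²·2.55² + 2·0.49·0.6·0.4·2.87·2.55 = 5.7270 (%²).
σ_p = √5.7270 = 2.393%.
At 99.5%, z = 2.576.
VaR = 2.576 × 2.393% = 6.164%; on $250,000 that is $15,410.

$15,410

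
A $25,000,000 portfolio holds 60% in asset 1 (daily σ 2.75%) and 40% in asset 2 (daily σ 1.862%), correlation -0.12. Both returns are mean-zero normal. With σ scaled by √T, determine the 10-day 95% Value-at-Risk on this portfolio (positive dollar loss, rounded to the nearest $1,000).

$2,246,000

σ_p = √(0.6²·2.75² + 0.4²·1.862² + 2·-0.12·0.6·0.4·2.75·1.862) = 1.727%.
σ_{10d} = 1.727% × √10 = 5.461%.
z(95%) = 1.645.
VaR = 1.645 × 5.461% = 8.983%; on $25,000,000 that is $2,245,750.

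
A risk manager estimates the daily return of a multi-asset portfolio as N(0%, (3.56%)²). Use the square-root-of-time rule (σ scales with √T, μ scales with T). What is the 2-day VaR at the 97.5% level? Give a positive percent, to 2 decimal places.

At 97.5%, z = 1.960.
σ_{2d} = 3.56% × √2 = 5.035%.
VaR = 1.960 × 5.035% = 9.869%.

9.87%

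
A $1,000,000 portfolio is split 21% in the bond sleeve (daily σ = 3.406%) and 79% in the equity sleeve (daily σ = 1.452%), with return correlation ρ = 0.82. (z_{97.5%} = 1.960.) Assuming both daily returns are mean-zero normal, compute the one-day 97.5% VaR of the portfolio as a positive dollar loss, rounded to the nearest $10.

$34,910

σ_p² = 0.21²·3.406² + 0.79²·1.452² + 2·0.82·0.21·0.79·3.406·1.452 = 3.1729 (%²).
σ_p = √3.1729 = 1.781%.
VaR = 1.960 × 1.781% = 3.491%; on $1,000,000 that is $34,910.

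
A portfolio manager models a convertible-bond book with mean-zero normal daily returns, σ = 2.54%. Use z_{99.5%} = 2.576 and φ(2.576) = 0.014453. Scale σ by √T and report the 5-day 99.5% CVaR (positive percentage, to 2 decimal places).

σ_{5d} = 2.54% × √5 = 5.680%.
ES multiplier = φ(z)/(1−α) = 0.014453/0.005 = 2.891.
ES = 5.680% × 2.891 = 16.421%.

16.42%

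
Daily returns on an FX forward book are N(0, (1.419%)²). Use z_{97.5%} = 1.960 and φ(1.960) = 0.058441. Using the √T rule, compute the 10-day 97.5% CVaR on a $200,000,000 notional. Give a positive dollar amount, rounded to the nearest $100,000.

σ_{10d} = 1.419% × √10 = 4.487%.
ES multiplier = φ(z)/(1−α) = 0.058441/0.025 = 2.338.
ES = 4.487% × 2.338 = 10.491%; on $200,000,000: $20,982,000.

$21,000,000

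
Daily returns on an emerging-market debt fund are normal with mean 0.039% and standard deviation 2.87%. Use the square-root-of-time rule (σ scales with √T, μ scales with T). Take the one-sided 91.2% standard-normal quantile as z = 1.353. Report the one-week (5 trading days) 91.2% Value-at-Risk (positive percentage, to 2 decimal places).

σ_{5d} = 2.87% × √5 = 6.418%; μ_{5d} = 5 × 0.039% = 0.195%.
VaR = −(0.195%) + 1.353 × 6.418% = 8.489%.

8.49%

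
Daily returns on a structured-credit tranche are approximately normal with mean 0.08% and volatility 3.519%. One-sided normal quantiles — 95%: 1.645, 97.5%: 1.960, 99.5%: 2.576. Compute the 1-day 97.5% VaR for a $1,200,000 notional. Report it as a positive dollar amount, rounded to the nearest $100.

$81,800

VaR = −μ + z·σ = −(0.08%) + 1.960 × 3.519% = 6.817%.
On $1,200,000: 0.06817 × $1,200,000 = $81,804.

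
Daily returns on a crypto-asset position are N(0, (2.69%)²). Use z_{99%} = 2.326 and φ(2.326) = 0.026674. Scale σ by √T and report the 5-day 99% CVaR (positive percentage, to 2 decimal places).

16.04%

σ_{5d} = 2.69% × √5 = 6.015%.
ES multiplier = φ(z)/(1−α) = 0.026674/0.01 = 2.667.
ES = 6.015% × 2.667 = 16.042%.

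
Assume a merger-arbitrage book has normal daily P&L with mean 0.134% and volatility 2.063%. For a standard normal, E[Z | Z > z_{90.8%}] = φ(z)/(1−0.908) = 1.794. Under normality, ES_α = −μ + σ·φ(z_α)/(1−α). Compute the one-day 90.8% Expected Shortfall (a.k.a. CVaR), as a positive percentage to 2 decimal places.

ES = −(0.134%) + 2.063% × 1.794 = 3.567%.

3.57%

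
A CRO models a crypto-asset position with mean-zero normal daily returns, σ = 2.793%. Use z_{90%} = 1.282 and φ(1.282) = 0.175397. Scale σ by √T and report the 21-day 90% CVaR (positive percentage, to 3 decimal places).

22.449%

σ_{21d} = 2.793% × √21 = 12.799%.
ES multiplier = φ(z)/(1−α) = 0.175397/0.1 = 1.754.
ES = 12.799% × 1.754 = 22.449%.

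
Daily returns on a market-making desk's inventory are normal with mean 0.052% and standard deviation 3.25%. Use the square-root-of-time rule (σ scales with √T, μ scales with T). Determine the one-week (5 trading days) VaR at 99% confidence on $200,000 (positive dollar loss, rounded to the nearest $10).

$33,290

At 99%, z = 2.326.
σ_{5d} = 3.25% × √5 = 7.267%; μ_{5d} = 5 × 0.052% = 0.260%.
VaR = −(0.260%) + 2.326 × 7.267% = 16.643%.
On $200,000: 0.16643 × $200,000 = $33,286.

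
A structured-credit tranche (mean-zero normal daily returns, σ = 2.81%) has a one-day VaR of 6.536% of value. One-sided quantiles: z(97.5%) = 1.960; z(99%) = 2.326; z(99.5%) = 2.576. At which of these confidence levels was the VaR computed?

99%

Implied z = VaR/σ = 6.536 / 2.81 = 2.326.
This matches z(99%) = 2.326.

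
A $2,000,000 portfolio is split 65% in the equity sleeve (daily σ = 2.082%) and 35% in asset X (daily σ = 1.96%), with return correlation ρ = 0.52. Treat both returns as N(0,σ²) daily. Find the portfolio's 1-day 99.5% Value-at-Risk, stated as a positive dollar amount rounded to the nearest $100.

σ_p² = 0.65²·2.082² + 0.35²·1.96² + 2·0.52·0.65·0.35·2.082·1.96 = 3.2675 (%²).
σ_p = √3.2675 = 1.808%.
At 99.5%, z = 2.576.
VaR = 2.576 × 1.808% = 4.657%; on $2,000,000 that is $93,140.

$93,100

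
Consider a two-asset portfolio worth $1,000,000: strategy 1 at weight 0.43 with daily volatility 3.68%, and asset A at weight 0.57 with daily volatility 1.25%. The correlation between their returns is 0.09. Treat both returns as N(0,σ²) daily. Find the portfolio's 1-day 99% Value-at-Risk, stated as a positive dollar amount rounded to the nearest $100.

σ_p² = 0.43²·3.68² + 0.57²·1.25² + 2·0.09·0.43·0.57·3.68·1.25 = 3.2146 (%²).
σ_p = √3.2146 = 1.793%.
At 99%, z = 2.326.
VaR = 2.326 × 1.793% = 4.171%; on $1,000,000 that is $41,710.

$41,700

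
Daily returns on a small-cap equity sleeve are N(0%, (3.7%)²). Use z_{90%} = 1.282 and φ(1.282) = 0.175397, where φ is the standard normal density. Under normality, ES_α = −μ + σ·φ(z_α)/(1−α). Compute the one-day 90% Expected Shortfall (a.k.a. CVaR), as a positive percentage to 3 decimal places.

6.490%

Tail multiplier: φ(z)/(1−α) = 0.175397 / 0.1 = 1.754.
ES = 3.7% × 1.754 = 6.490%.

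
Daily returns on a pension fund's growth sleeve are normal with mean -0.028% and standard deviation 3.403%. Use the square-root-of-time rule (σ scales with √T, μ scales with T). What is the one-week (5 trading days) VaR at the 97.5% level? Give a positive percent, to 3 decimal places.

At 97.5%, z = 1.960.
σ_{5d} = 3.403% × √5 = 7.609%; μ_{5d} = 5 × -0.028% = -0.140%.
VaR = −(-0.140%) + 1.960 × 7.609% = 15.054%.

15.054%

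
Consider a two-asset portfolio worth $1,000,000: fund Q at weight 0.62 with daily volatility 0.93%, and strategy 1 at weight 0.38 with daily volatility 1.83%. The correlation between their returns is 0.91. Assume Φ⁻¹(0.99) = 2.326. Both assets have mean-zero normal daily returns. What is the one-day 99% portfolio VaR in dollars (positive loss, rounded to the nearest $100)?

σ_p² = 0.62²·0.93² + 0.38²·1.83² + 2·0.91·0.62·0.38·0.93·1.83 = 1.5458 (%²).
σ_p = √1.5458 = 1.243%.
VaR = 2.326 × 1.243% = 2.891%; on $1,000,000 that is $28,910.

$28,900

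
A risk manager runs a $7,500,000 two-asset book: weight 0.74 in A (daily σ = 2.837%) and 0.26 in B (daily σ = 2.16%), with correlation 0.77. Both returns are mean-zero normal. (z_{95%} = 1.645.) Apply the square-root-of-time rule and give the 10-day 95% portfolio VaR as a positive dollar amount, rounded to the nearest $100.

$997,600

σ_p = √(0.74²·2.837² + 0.26²·2.16² + 2·0.77·0.74·0.26·2.837·2.16) = 2.557%.
σ_{10d} = 2.557% × √10 = 8.086%.
VaR = 1.645 × 8.086% = 13.301%; on $7,500,000 that is $997,575.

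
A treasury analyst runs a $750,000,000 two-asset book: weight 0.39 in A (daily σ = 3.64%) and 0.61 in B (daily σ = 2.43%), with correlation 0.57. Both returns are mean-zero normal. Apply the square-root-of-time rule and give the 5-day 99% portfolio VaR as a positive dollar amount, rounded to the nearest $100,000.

σ_p = √(0.39²·3.64² + 0.61²·2.43² + 2·0.57·0.39·0.61·3.64·2.43) = 2.571%.
σ_{5d} = 2.571% × √5 = 5.749%.
z(99%) = 2.326.
VaR = 2.326 × 5.749% = 13.372%; on $750,000,000 that is $100,290,000.

$100,300,000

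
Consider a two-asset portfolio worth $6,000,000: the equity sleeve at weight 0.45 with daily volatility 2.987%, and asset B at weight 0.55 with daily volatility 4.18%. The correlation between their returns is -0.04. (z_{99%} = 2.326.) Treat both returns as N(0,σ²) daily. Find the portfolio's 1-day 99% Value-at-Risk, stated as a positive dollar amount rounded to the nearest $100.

$365,100

σ_p² = 0.45²·2.987² + 0.55²·4.18² + 2·-0.04·0.45·0.55·2.987·4.18 = 6.8449 (%²).
σ_p = √6.8449 = 2.616%.
VaR = 2.326 × 2.616% = 6.085%; on $6,000,000 that is $365,100.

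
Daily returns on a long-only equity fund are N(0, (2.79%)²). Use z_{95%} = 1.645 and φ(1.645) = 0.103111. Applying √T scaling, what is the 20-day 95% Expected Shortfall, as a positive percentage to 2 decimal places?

25.73%

σ_{20d} = 2.79% × √20 = 12.477%.
ES multiplier = φ(z)/(1−α) = 0.103111/0.05 = 2.062.
ES = 12.477% × 2.062 = 25.728%.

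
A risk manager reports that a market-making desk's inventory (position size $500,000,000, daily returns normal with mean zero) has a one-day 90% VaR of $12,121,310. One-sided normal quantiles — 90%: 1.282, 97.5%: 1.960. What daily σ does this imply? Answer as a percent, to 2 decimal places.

VaR as a fraction: $12,121,310 / $500,000,000 = 2.424%.
σ = VaR / z = 2.424% / 1.282 = 1.891%.

1.89%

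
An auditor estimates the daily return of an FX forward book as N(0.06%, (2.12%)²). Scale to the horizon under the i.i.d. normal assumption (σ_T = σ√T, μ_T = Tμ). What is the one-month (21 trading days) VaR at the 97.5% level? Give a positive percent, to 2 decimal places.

17.78%

At 97.5%, z = 1.960.
σ_{21d} = 2.12% × √21 = 9.715%; μ_{21d} = 21 × 0.06% = 1.260%.
VaR = −(1.260%) + 1.960 × 9.715% = 17.781%.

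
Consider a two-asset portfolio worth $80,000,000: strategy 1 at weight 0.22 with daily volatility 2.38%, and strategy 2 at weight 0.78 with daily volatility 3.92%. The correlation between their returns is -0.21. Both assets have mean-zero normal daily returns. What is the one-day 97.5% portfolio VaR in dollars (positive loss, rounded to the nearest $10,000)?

σ_p² = 0.22²·2.38² + 0.78²·3.92² + 2·-0.21·0.22·0.78·2.38·3.92 = 8.9507 (%²).
σ_p = √8.9507 = 2.992%.
At 97.5%, z = 1.960.
VaR = 1.960 × 2.992% = 5.864%; on $80,000,000 that is $4,691,200.

$4,690,000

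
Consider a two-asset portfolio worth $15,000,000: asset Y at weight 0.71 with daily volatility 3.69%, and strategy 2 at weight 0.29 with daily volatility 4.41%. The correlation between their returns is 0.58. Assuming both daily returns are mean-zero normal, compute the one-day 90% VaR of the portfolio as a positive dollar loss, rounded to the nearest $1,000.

σ_p² = 0.71²·3.69² + 0.29²·4.41² + 2·0.58·0.71·0.29·3.69·4.41 = 12.3861 (%²).
σ_p = √12.3861 = 3.519%.
At 90%, z = 1.282.
VaR = 1.282 × 3.519% = 4.511%; on $15,000,000 that is $676,650.

$677,000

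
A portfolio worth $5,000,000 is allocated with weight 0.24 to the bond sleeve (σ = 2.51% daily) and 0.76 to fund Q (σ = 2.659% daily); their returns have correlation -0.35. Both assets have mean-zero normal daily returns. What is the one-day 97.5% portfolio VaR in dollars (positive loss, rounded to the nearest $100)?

$185,800

σ_p² = 0.24²·2.51² + 0.76²·2.659² + 2·-0.35·0.24·0.76·2.51·2.659 = 3.5945 (%²).
σ_p = √3.5945 = 1.896%.
At 97.5%, z = 1.960.
VaR = 1.960 × 1.896% = 3.716%; on $5,000,000 that is $185,800.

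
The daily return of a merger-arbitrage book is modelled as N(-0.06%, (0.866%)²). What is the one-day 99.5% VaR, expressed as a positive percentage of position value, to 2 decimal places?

2.29%

At 99.5% one-sided, z = 2.576.
VaR = −μ + z·σ = −(-0.06%) + 2.576 × 0.866% = 2.291%.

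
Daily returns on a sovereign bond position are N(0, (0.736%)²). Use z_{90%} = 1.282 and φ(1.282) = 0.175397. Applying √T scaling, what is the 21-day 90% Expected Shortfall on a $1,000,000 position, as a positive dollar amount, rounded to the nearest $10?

σ_{21d} = 0.736% × √21 = 3.373%.
ES multiplier = φ(z)/(1−α) = 0.175397/0.1 = 1.754.
ES = 3.373% × 1.754 = 5.916%; on $1,000,000: $59,160.

$59,160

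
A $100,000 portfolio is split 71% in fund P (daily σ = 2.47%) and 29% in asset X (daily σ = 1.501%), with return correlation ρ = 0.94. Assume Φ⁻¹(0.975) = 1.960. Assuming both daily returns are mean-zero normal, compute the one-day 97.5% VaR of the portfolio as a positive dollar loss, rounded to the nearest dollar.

$4,249

σ_p² = 0.71²·2.47² + 0.29²·1.501² + 2·0.94·0.71·0.29·2.47·1.501 = 4.7001 (%²).
σ_p = √4.7001 = 2.168%.
VaR = 1.960 × 2.168% = 4.249%; on $100,000 that is $4,249.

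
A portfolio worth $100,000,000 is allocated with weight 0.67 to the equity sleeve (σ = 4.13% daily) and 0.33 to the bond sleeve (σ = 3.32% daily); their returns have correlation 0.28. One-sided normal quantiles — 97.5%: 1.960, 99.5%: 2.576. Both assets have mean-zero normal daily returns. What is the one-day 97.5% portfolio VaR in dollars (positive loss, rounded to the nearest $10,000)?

$6,370,000

σ_p² = 0.67²·4.13² + 0.33²·3.32² + 2·0.28·0.67·0.33·4.13·3.32 = 10.5549 (%²).
σ_p = √10.5549 = 3.249%.
VaR = 1.960 × 3.249% = 6.368%; on $100,000,000 that is $6,368,000.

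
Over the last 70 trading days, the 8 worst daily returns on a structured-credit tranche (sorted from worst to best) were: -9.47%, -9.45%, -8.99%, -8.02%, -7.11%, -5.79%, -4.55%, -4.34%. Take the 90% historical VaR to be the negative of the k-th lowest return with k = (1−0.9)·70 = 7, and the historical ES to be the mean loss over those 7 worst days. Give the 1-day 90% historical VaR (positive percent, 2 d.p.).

4.55%

k = 7; the 7th lowest return is -4.55%, so VaR = 4.55%.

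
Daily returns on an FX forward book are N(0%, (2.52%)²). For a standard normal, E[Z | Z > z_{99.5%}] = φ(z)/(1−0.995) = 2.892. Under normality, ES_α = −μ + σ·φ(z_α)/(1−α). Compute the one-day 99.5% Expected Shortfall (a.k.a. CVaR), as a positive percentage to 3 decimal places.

7.288%

ES = 2.52% × 2.892 = 7.288%.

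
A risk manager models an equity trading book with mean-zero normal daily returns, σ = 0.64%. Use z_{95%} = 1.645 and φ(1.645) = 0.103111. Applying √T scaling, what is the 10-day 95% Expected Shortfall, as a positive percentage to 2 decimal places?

σ_{10d} = 0.64% × √10 = 2.024%.
ES multiplier = φ(z)/(1−α) = 0.103111/0.05 = 2.062.
ES = 2.024% × 2.062 = 4.173%.

4.17%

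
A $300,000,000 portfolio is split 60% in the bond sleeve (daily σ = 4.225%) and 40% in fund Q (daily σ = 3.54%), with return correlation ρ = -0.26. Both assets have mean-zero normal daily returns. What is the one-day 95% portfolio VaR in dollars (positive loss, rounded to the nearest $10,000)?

$12,640,000

σ_p² = 0.6²·4.225² + 0.4²·3.54² + 2·-0.26·0.6·0.4·4.225·3.54 = 6.5647 (%²).
σ_p = √6.5647 = 2.562%.
At 95%, z = 1.645.
VaR = 1.645 × 2.562% = 4.214%; on $300,000,000 that is $12,642,000.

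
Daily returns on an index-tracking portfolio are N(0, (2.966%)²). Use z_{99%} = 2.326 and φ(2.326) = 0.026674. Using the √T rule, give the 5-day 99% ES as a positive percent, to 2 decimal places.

σ_{5d} = 2.966% × √5 = 6.632%.
ES multiplier = φ(z)/(1−α) = 0.026674/0.01 = 2.667.
ES = 6.632% × 2.667 = 17.688%.

17.69%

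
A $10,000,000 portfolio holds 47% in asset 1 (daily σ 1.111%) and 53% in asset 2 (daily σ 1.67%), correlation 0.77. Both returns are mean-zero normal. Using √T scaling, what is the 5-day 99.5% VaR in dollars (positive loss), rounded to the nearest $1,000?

$766,000

σ_p = √(0.47²·1.111² + 0.53²·1.67² + 2·0.77·0.47·0.53·1.111·1.67) = 1.330%.
σ_{5d} = 1.330% × √5 = 2.974%.
z(99.5%) = 2.576.
VaR = 2.576 × 2.974% = 7.661%; on $10,000,000 that is $766,100.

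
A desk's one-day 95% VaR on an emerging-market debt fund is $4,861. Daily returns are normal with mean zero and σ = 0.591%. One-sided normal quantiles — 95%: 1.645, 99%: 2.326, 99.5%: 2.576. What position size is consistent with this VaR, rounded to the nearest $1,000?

VaR as a fraction of value: z·σ = 1.645 × 0.591% = 0.972195%.
Position = $4,861 / 0.00972195 = $500,003.

$500,000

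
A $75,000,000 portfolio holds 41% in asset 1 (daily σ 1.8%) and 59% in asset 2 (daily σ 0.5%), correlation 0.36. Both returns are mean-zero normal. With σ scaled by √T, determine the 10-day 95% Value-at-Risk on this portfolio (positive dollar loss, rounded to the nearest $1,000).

$3,464,000

σ_p = √(0.41²·1.8² + 0.59²·0.5² + 2·0.36·0.41·0.59·1.8·0.5) = 0.888%.
σ_{10d} = 0.888% × √10 = 2.808%.
z(95%) = 1.645.
VaR = 1.645 × 2.808% = 4.619%; on $75,000,000 that is $3,464,250.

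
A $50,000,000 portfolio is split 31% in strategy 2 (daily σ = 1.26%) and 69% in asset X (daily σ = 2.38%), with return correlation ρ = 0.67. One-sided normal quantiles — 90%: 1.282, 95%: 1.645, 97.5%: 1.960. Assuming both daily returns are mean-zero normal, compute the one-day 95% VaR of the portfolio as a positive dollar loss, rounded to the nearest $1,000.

σ_p² = 0.31²·1.26² + 0.69²·2.38² + 2·0.67·0.31·0.69·1.26·2.38 = 3.7089 (%²).
σ_p = √3.7089 = 1.926%.
VaR = 1.645 × 1.926% = 3.168%; on $50,000,000 that is $1,584,000.

$1,584,000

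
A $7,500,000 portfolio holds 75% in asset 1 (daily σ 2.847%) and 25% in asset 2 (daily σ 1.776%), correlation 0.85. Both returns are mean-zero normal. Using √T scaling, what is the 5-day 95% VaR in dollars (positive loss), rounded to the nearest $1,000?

$696,000

σ_p = √(0.75²·2.847² + 0.25²·1.776² + 2·0.85·0.75·0.25·2.847·1.776) = 2.524%.
σ_{5d} = 2.524% × √5 = 5.644%.
z(95%) = 1.645.
VaR = 1.645 × 5.644% = 9.284%; on $7,500,000 that is $696,300.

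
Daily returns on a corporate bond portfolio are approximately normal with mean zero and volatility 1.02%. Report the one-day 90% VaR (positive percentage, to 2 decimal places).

1.31%

At 90% one-sided, z = 1.282.
VaR = z·σ = 1.282 × 1.02% = 1.308%.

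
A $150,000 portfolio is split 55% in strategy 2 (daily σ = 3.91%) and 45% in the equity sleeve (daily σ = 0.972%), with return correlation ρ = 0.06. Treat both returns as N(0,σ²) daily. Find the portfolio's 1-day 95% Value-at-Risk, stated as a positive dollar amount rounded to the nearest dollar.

$5,478

σ_p² = 0.55²·3.91² + 0.45²·0.972² + 2·0.06·0.55·0.45·3.91·0.972 = 4.9288 (%²).
σ_p = √4.9288 = 2.220%.
At 95%, z = 1.645.
VaR = 1.645 × 2.220% = 3.652%; on $150,000 that is $5,478.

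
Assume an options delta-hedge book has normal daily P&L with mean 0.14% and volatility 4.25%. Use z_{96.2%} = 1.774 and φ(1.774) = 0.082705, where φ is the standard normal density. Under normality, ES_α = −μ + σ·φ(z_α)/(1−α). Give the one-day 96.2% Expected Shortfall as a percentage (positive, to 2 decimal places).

9.11%

Tail multiplier: φ(z)/(1−α) = 0.082705 / 0.038 = 2.176.
ES = −(0.14%) + 4.25% × 2.176 = 9.108%.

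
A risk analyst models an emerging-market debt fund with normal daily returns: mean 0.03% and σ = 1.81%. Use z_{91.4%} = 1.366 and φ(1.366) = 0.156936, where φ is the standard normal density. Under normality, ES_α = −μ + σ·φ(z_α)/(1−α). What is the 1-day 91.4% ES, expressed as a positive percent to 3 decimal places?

3.273%

Tail multiplier: φ(z)/(1−α) = 0.156936 / 0.086 = 1.825.
ES = −(0.03%) + 1.81% × 1.825 = 3.273%.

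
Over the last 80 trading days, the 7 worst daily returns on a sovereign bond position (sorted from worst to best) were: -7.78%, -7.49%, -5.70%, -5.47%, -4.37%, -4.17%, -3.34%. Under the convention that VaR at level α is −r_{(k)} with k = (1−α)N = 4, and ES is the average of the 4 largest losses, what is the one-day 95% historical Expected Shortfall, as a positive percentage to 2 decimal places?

The 4 worst returns sum to -26.44%.
ES = −(-26.44%) / 4 = 6.61%.

6.61%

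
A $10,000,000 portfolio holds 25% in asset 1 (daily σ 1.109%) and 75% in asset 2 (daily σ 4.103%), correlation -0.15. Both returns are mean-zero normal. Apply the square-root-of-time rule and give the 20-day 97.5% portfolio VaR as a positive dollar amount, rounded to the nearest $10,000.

σ_p = √(0.25²·1.109² + 0.75²·4.103² + 2·-0.15·0.25·0.75·1.109·4.103) = 3.048%.
σ_{20d} = 3.048% × √20 = 13.631%.
z(97.5%) = 1.960.
VaR = 1.960 × 13.631% = 26.717%; on $10,000,000 that is $2,671,700.

$2,670,000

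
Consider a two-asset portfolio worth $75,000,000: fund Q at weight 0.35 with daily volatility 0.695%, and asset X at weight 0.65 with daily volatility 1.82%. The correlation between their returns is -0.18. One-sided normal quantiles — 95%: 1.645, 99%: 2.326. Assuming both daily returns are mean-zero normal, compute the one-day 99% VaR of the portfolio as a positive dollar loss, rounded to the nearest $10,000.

σ_p² = 0.35²·0.695² + 0.65²·1.82² + 2·-0.18·0.35·0.65·0.695·1.82 = 1.3551 (%²).
σ_p = √1.3551 = 1.164%.
VaR = 2.326 × 1.164% = 2.707%; on $75,000,000 that is $2,030,250.

$2,030,000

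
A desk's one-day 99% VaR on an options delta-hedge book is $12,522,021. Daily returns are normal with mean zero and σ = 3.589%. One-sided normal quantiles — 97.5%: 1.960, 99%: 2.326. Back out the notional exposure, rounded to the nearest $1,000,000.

VaR as a fraction of value: z·σ = 2.326 × 3.589% = 8.34801%.
Position = $12,522,021 / 0.0834801 = $150,000,000.

$150,000,000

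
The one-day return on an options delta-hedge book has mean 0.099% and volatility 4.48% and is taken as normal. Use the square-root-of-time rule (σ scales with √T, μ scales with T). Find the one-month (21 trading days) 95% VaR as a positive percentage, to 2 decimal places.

31.69%

At 95%, z = 1.645.
σ_{21d} = 4.48% × √21 = 20.530%; μ_{21d} = 21 × 0.099% = 2.079%.
VaR = −(2.079%) + 1.645 × 20.530% = 31.693%.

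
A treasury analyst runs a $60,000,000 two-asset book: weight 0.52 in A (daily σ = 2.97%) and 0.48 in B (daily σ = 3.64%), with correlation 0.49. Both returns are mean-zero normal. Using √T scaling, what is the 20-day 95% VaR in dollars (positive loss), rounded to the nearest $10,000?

σ_p = √(0.52²·2.97² + 0.48²·3.64² + 2·0.49·0.52·0.48·2.97·3.64) = 2.843%.
σ_{20d} = 2.843% × √20 = 12.714%.
z(95%) = 1.645.
VaR = 1.645 × 12.714% = 20.915%; on $60,000,000 that is $12,549,000.

$12,550,000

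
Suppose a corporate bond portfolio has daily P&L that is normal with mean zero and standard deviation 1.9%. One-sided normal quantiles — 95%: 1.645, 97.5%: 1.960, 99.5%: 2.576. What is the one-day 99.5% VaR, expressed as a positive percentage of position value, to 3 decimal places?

VaR = z·σ = 2.576 × 1.9% = 4.894%.

4.894%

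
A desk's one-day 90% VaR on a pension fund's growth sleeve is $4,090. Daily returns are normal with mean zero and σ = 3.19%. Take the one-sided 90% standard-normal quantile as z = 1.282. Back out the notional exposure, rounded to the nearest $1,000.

$100,000

VaR as a fraction of value: z·σ = 1.282 × 3.19% = 4.08958%.
Position = $4,090 / 0.0408958 = $100,010.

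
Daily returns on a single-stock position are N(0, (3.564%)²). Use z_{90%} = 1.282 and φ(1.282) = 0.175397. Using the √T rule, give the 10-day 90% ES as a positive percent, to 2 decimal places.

19.77%

σ_{10d} = 3.564% × √10 = 11.270%.
ES multiplier = φ(z)/(1−α) = 0.175397/0.1 = 1.754.
ES = 11.270% × 1.754 = 19.768%.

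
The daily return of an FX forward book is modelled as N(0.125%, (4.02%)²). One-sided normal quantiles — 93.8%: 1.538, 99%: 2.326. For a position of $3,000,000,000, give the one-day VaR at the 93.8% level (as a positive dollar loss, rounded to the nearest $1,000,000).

VaR = −μ + z·σ = −(0.125%) + 1.538 × 4.02% = 6.058%.
On $3,000,000,000: 0.06058 × $3,000,000,000 = $181,740,000.

$182,000,000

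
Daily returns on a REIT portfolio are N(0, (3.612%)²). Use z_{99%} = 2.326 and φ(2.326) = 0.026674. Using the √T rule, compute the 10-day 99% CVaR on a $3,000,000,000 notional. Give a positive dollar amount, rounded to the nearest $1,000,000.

$914,000,000

σ_{10d} = 3.612% × √10 = 11.422%.
ES multiplier = φ(z)/(1−α) = 0.026674/0.01 = 2.667.
ES = 11.422% × 2.667 = 30.462%; on $3,000,000,000: $913,860,000.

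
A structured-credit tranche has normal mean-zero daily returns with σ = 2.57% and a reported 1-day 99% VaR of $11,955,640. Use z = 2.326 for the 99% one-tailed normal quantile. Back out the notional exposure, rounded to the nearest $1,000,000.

VaR as a fraction of value: z·σ = 2.326 × 2.57% = 5.97782%.
Position = $11,955,640 / 0.0597782 = $200,000,000.

$200,000,000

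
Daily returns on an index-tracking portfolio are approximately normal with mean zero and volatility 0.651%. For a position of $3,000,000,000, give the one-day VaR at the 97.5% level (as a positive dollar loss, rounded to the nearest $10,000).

$38,280,000

At 97.5% one-sided, z = 1.960.
VaR = z·σ = 1.960 × 0.651% = 1.276%.
On $3,000,000,000: 0.01276 × $3,000,000,000 = $38,280,000.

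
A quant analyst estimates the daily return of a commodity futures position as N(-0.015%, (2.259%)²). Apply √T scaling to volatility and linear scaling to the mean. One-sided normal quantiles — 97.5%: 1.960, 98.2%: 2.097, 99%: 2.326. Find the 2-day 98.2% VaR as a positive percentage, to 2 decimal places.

σ_{2d} = 2.259% × √2 = 3.195%; μ_{2d} = 2 × -0.015% = -0.030%.
VaR = −(-0.030%) + 2.097 × 3.195% = 6.730%.

6.73%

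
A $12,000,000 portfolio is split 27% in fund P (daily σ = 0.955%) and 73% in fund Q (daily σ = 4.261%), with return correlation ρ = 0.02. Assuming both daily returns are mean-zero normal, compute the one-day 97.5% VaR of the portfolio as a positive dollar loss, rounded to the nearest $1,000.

$735,000

σ_p² = 0.27²·0.955² + 0.73²·4.261² + 2·0.02·0.27·0.73·0.955·4.261 = 9.7740 (%²).
σ_p = √9.7740 = 3.126%.
At 97.5%, z = 1.960.
VaR = 1.960 × 3.126% = 6.127%; on $12,000,000 that is $735,240.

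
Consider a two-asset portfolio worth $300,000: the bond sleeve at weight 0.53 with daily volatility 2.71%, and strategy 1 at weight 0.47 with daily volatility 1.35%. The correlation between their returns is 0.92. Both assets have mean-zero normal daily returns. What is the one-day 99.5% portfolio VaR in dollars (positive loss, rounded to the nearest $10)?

$15,730

σ_p² = 0.53²·2.71² + 0.47²·1.35² + 2·0.92·0.53·0.47·2.71·1.35 = 4.1424 (%²).
σ_p = √4.1424 = 2.035%.
At 99.5%, z = 2.576.
VaR = 2.576 × 2.035% = 5.242%; on $300,000 that is $15,726.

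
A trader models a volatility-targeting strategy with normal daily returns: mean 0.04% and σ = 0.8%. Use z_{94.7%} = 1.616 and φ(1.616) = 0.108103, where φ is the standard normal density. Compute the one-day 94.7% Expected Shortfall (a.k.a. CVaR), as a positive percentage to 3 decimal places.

1.592%

Tail multiplier: φ(z)/(1−α) = 0.108103 / 0.053 = 2.040.
ES = −(0.04%) + 0.8% × 2.040 = 1.592%.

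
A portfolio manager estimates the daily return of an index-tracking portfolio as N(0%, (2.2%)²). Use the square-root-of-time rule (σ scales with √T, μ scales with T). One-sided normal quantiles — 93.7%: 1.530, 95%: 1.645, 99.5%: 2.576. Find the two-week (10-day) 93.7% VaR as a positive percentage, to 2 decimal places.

10.64%

σ_{10d} = 2.2% × √10 = 6.957%.
VaR = 1.530 × 6.957% = 10.644%.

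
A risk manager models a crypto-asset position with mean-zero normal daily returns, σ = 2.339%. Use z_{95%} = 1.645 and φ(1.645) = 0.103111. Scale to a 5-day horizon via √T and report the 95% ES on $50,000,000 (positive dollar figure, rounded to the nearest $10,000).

σ_{5d} = 2.339% × √5 = 5.230%.
ES multiplier = φ(z)/(1−α) = 0.103111/0.05 = 2.062.
ES = 5.230% × 2.062 = 10.784%; on $50,000,000: $5,392,000.

$5,390,000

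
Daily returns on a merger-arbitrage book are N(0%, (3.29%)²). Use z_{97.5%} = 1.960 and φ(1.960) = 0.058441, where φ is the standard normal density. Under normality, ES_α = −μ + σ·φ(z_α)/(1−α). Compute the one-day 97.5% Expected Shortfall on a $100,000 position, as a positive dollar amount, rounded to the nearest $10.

$7,690

Tail multiplier: φ(z)/(1−α) = 0.058441 / 0.025 = 2.338.
ES = 3.29% × 2.338 = 7.692%.
On $100,000: 0.07692 × $100,000 = $7,692.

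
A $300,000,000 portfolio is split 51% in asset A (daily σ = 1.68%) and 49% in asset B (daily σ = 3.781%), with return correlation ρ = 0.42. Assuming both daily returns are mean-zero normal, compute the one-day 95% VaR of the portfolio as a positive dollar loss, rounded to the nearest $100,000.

σ_p² = 0.51²·1.68² + 0.49²·3.781² + 2·0.42·0.51·0.49·1.68·3.781 = 5.5000 (%²).
σ_p = √5.5000 = 2.345%.
At 95%, z = 1.645.
VaR = 1.645 × 2.345% = 3.858%; on $300,000,000 that is $11,574,000.

$11,600,000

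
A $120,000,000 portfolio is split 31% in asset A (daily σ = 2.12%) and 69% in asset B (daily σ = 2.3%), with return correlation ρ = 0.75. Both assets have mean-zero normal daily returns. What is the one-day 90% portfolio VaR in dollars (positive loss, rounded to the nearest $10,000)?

σ_p² = 0.31²·2.12² + 0.69²·2.3² + 2·0.75·0.31·0.69·2.12·2.3 = 4.5149 (%²).
σ_p = √4.5149 = 2.125%.
At 90%, z = 1.282.
VaR = 1.282 × 2.125% = 2.724%; on $120,000,000 that is $3,268,800.

$3,270,000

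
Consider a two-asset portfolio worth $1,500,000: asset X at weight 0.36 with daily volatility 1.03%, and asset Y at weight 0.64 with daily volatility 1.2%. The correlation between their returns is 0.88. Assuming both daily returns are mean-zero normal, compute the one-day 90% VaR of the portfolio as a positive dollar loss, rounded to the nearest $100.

σ_p² = 0.36²·1.03² + 0.64²·1.2² + 2·0.88·0.36·0.64·1.03·1.2 = 1.2285 (%²).
σ_p = √1.2285 = 1.108%.
At 90%, z = 1.282.
VaR = 1.282 × 1.108% = 1.420%; on $1,500,000 that is $21,300.

$21,300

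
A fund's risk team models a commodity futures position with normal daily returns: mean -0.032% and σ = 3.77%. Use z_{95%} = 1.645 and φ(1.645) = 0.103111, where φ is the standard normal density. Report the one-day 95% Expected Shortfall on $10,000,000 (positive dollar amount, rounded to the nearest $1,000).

$781,000

Tail multiplier: φ(z)/(1−α) = 0.103111 / 0.05 = 2.062.
ES = −(-0.032%) + 3.77% × 2.062 = 7.806%.
On $10,000,000: 0.07806 × $10,000,000 = $780,600.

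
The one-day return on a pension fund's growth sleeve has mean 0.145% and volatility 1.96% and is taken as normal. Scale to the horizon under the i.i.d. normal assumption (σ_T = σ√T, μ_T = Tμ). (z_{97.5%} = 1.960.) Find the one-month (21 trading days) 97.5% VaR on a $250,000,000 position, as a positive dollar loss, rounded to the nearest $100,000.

σ_{21d} = 1.96% × √21 = 8.982%; μ_{21d} = 21 × 0.145% = 3.045%.
VaR = −(3.045%) + 1.960 × 8.982% = 14.560%.
On $250,000,000: 0.14560 × $250,000,000 = $36,400,000.

$36,400,000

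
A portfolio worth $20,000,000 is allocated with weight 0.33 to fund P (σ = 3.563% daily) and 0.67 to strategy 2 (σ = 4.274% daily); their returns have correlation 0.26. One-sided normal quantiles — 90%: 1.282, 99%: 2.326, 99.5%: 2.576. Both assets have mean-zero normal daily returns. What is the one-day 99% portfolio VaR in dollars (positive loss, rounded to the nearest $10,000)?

$1,570,000

σ_p² = 0.33²·3.563² + 0.67²·4.274² + 2·0.26·0.33·0.67·3.563·4.274 = 11.3334 (%²).
σ_p = √11.3334 = 3.367%.
VaR = 2.326 × 3.367% = 7.832%; on $20,000,000 that is $1,566,400.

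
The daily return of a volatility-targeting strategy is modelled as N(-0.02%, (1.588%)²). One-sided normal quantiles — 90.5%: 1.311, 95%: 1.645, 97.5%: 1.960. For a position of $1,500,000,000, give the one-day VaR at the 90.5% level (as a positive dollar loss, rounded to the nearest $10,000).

$31,530,000

VaR = −μ + z·σ = −(-0.02%) + 1.311 × 1.588% = 2.102%.
On $1,500,000,000: 0.02102 × $1,500,000,000 = $31,530,000.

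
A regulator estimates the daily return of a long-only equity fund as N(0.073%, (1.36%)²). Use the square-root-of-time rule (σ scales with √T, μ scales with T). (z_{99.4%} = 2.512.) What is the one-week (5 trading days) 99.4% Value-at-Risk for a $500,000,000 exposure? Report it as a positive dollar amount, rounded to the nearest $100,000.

σ_{5d} = 1.36% × √5 = 3.041%; μ_{5d} = 5 × 0.073% = 0.365%.
VaR = −(0.365%) + 2.512 × 3.041% = 7.274%.
On $500,000,000: 0.07274 × $500,000,000 = $36,370,000.

$36,400,000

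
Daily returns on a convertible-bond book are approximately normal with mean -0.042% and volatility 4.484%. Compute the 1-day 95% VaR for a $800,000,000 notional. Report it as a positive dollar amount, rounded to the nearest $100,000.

$59,300,000

At 95% one-sided, z = 1.645.
VaR = −μ + z·σ = −(-0.042%) + 1.645 × 4.484% = 7.418%.
On $800,000,000: 0.07418 × $800,000,000 = $59,344,000.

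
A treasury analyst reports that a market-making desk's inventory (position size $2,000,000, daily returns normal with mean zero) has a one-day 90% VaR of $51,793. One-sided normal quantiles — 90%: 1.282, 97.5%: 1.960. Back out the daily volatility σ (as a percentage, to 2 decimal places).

VaR as a fraction: $51,793 / $2,000,000 = 2.590%.
σ = VaR / z = 2.590% / 1.282 = 2.020%.

2.02%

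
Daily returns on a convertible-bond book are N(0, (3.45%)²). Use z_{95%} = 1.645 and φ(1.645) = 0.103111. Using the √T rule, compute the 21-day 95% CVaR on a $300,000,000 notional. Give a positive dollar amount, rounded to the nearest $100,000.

$97,800,000

σ_{21d} = 3.45% × √21 = 15.810%.
ES multiplier = φ(z)/(1−α) = 0.103111/0.05 = 2.062.
ES = 15.810% × 2.062 = 32.600%; on $300,000,000: $97,800,000.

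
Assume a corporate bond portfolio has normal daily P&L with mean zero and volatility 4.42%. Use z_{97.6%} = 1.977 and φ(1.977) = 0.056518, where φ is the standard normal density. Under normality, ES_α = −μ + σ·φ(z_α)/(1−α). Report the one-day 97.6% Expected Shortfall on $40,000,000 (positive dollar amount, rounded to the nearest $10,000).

Tail multiplier: φ(z)/(1−α) = 0.056518 / 0.024 = 2.355.
ES = 4.42% × 2.355 = 10.409%.
On $40,000,000: 0.10409 × $40,000,000 = $4,163,600.

$4,160,000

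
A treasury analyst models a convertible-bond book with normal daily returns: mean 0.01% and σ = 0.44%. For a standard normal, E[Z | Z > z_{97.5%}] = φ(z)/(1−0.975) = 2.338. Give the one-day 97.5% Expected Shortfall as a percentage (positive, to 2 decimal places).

1.02%

ES = −(0.01%) + 0.44% × 2.338 = 1.019%.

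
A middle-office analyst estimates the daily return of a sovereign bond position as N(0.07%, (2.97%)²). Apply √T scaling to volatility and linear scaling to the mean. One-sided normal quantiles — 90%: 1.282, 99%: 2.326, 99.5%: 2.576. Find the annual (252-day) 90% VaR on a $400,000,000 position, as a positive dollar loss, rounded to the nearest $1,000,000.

σ_{252d} = 2.97% × √252 = 47.147%; μ_{252d} = 252 × 0.07% = 17.640%.
VaR = −(17.640%) + 1.282 × 47.147% = 42.802%.
On $400,000,000: 0.42802 × $400,000,000 = $171,208,000.

$171,000,000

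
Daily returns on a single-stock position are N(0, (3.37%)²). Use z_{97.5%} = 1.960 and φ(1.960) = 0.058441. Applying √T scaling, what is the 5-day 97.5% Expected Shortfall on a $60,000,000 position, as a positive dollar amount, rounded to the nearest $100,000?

σ_{5d} = 3.37% × √5 = 7.536%.
ES multiplier = φ(z)/(1−α) = 0.058441/0.025 = 2.338.
ES = 7.536% × 2.338 = 17.619%; on $60,000,000: $10,571,400.

$10,600,000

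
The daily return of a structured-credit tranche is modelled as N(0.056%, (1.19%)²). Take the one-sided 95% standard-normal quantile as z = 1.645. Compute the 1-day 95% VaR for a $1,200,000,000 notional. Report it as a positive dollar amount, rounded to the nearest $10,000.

VaR = −μ + z·σ = −(0.056%) + 1.645 × 1.19% = 1.902%.
On $1,200,000,000: 0.01902 × $1,200,000,000 = $22,824,000.

$22,820,000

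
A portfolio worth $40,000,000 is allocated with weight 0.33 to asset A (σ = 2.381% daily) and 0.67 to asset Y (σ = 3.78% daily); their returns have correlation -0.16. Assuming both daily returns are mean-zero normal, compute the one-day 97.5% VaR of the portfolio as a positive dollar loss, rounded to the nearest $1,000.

$1,983,000

σ_p² = 0.33²·2.381² + 0.67²·3.78² + 2·-0.16·0.33·0.67·2.381·3.78 = 6.3947 (%²).
σ_p = √6.3947 = 2.529%.
At 97.5%, z = 1.960.
VaR = 1.960 × 2.529% = 4.957%; on $40,000,000 that is $1,982,800.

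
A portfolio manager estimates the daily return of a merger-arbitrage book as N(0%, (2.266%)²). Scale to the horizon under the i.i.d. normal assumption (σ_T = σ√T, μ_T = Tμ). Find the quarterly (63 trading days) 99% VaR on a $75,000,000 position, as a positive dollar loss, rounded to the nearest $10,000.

At 99%, z = 2.326.
σ_{63d} = 2.266% × √63 = 17.986%.
VaR = 2.326 × 17.986% = 41.835%.
On $75,000,000: 0.41835 × $75,000,000 = $31,376,250.

$31,380,000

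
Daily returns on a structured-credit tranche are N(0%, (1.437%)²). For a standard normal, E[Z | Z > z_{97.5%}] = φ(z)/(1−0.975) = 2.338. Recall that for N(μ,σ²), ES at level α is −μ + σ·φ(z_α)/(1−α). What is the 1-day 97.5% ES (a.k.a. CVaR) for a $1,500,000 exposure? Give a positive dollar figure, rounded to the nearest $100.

$50,400

ES = 1.437% × 2.338 = 3.360%.
On $1,500,000: 0.03360 × $1,500,000 = $50,400.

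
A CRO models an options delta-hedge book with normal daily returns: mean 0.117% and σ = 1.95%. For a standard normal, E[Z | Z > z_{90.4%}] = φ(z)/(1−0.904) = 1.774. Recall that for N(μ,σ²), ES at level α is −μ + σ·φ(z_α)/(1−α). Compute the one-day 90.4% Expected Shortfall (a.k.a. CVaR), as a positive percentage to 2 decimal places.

ES = −(0.117%) + 1.95% × 1.774 = 3.342%.

3.34%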